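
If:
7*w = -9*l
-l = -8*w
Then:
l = 0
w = 0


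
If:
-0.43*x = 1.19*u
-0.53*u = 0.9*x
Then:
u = 0.00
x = 0.00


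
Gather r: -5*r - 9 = -5*r - 9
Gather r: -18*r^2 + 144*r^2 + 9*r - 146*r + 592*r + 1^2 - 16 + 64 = 126*r^2 + 455*r + 49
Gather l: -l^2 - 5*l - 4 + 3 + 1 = -l^2 - 5*l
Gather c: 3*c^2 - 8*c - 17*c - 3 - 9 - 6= 3*c^2 - 25*c - 18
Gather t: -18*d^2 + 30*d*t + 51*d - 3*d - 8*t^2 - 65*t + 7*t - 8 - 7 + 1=-18*d^2 + 48*d - 8*t^2 + t*(30*d - 58) - 14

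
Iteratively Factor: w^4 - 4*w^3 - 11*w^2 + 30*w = (w - 2)*(w^3 - 2*w^2 - 15*w) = w*(w - 2)*(w^2 - 2*w - 15) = w*(w - 5)*(w - 2)*(w + 3)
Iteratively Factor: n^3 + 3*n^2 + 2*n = (n)*(n^2 + 3*n + 2) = n*(n + 2)*(n + 1)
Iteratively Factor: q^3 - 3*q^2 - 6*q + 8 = (q - 1)*(q^2 - 2*q - 8) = (q - 1)*(q + 2)*(q - 4)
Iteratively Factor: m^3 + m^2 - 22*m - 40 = (m + 4)*(m^2 - 3*m - 10) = (m - 5)*(m + 4)*(m + 2)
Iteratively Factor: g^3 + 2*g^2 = (g)*(g^2 + 2*g) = g*(g + 2)*(g)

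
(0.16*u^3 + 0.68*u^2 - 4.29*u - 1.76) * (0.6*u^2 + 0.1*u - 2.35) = 0.096*u^5 + 0.424*u^4 - 2.882*u^3 - 3.083*u^2 + 9.9055*u + 4.136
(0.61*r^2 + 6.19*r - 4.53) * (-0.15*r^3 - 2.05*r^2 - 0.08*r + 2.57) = -0.0915*r^5 - 2.179*r^4 - 12.0588*r^3 + 10.359*r^2 + 16.2707*r - 11.6421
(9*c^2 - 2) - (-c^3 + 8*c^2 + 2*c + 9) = c^3 + c^2 - 2*c - 11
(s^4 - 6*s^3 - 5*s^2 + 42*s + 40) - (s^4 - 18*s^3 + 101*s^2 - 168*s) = 12*s^3 - 106*s^2 + 210*s + 40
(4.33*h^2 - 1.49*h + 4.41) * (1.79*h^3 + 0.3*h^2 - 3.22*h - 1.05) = 7.7507*h^5 - 1.3681*h^4 - 6.4957*h^3 + 1.5743*h^2 - 12.6357*h - 4.6305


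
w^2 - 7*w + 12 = (w - 4)*(w - 3)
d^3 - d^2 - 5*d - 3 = (d - 3)*(d + 1)^2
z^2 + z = z*(z + 1)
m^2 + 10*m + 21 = (m + 3)*(m + 7)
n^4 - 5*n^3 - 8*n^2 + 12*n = n*(n - 6)*(n - 1)*(n + 2)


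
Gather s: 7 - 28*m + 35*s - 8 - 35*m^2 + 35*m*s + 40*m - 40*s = -35*m^2 + 12*m + s*(35*m - 5) - 1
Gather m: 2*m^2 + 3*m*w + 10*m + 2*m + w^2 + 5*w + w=2*m^2 + m*(3*w + 12) + w^2 + 6*w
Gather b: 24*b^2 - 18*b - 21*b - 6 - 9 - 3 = 24*b^2 - 39*b - 18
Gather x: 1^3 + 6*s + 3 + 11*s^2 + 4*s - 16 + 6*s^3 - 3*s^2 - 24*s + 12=6*s^3 + 8*s^2 - 14*s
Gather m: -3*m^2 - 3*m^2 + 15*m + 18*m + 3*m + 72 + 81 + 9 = -6*m^2 + 36*m + 162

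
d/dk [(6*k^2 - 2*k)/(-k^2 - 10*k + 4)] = 2*(-31*k^2 + 24*k - 4)/(k^4 + 20*k^3 + 92*k^2 - 80*k + 16)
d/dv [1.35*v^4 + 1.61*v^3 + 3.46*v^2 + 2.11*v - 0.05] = 5.4*v^3 + 4.83*v^2 + 6.92*v + 2.11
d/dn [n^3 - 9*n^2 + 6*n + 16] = 3*n^2 - 18*n + 6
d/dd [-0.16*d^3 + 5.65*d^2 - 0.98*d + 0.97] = -0.48*d^2 + 11.3*d - 0.98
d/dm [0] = 0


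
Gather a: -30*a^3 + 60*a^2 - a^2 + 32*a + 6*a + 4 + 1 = -30*a^3 + 59*a^2 + 38*a + 5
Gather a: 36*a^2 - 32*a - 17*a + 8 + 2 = 36*a^2 - 49*a + 10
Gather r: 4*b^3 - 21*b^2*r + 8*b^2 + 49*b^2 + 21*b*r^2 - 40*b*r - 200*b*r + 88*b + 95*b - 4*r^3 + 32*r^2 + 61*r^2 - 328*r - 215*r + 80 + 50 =4*b^3 + 57*b^2 + 183*b - 4*r^3 + r^2*(21*b + 93) + r*(-21*b^2 - 240*b - 543) + 130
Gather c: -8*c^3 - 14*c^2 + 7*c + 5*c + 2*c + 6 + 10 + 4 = -8*c^3 - 14*c^2 + 14*c + 20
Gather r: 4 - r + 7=11 - r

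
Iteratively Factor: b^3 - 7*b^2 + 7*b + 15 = (b - 5)*(b^2 - 2*b - 3) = (b - 5)*(b + 1)*(b - 3)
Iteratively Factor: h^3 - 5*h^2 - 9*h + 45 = (h + 3)*(h^2 - 8*h + 15) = (h - 3)*(h + 3)*(h - 5)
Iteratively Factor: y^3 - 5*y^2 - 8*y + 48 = (y - 4)*(y^2 - y - 12) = (y - 4)^2*(y + 3)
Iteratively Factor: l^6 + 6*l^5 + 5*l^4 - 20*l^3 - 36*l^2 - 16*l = (l + 1)*(l^5 + 5*l^4 - 20*l^2 - 16*l) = (l + 1)*(l + 4)*(l^4 + l^3 - 4*l^2 - 4*l) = (l + 1)^2*(l + 4)*(l^3 - 4*l) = (l + 1)^2*(l + 2)*(l + 4)*(l^2 - 2*l) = l*(l + 1)^2*(l + 2)*(l + 4)*(l - 2)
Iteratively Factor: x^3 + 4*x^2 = (x)*(x^2 + 4*x) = x^2*(x + 4)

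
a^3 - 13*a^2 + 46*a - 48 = (a - 8)*(a - 3)*(a - 2)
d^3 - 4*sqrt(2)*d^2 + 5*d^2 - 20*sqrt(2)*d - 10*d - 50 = (d + 5)*(d - 5*sqrt(2))*(d + sqrt(2))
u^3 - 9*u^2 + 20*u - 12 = (u - 6)*(u - 2)*(u - 1)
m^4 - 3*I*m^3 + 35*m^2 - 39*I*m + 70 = (m - 7*I)*(m - 2*I)*(m + I)*(m + 5*I)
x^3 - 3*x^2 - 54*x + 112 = (x - 8)*(x - 2)*(x + 7)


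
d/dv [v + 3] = 1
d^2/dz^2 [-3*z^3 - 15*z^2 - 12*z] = -18*z - 30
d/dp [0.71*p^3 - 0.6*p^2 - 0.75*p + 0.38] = 2.13*p^2 - 1.2*p - 0.75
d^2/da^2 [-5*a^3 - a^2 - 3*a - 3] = -30*a - 2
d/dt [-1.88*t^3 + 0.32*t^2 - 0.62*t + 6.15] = -5.64*t^2 + 0.64*t - 0.62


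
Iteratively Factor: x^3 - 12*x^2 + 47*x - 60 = (x - 4)*(x^2 - 8*x + 15) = (x - 5)*(x - 4)*(x - 3)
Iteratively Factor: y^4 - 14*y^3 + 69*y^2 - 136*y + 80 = (y - 4)*(y^3 - 10*y^2 + 29*y - 20) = (y - 5)*(y - 4)*(y^2 - 5*y + 4) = (y - 5)*(y - 4)*(y - 1)*(y - 4)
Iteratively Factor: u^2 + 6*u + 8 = (u + 4)*(u + 2)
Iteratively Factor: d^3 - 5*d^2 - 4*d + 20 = (d + 2)*(d^2 - 7*d + 10) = (d - 2)*(d + 2)*(d - 5)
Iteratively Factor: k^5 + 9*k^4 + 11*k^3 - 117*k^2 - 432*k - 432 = (k + 3)*(k^4 + 6*k^3 - 7*k^2 - 96*k - 144) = (k - 4)*(k + 3)*(k^3 + 10*k^2 + 33*k + 36) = (k - 4)*(k + 3)^2*(k^2 + 7*k + 12) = (k - 4)*(k + 3)^3*(k + 4)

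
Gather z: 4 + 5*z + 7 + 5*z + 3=10*z + 14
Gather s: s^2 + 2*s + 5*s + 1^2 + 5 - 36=s^2 + 7*s - 30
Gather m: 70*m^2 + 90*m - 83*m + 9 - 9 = 70*m^2 + 7*m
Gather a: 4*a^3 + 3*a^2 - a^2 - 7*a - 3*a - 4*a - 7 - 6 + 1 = 4*a^3 + 2*a^2 - 14*a - 12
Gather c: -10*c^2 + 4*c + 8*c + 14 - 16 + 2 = -10*c^2 + 12*c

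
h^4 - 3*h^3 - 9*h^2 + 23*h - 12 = (h - 4)*(h - 1)^2*(h + 3)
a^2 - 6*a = a*(a - 6)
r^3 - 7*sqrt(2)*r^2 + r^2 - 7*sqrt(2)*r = r*(r + 1)*(r - 7*sqrt(2))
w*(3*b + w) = 3*b*w + w^2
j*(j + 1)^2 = j^3 + 2*j^2 + j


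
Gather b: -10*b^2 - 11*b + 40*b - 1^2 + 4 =-10*b^2 + 29*b + 3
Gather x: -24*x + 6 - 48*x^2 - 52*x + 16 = -48*x^2 - 76*x + 22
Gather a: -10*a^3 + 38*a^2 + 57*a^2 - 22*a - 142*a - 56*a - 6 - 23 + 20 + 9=-10*a^3 + 95*a^2 - 220*a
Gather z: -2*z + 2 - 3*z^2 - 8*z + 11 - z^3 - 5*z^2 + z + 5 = -z^3 - 8*z^2 - 9*z + 18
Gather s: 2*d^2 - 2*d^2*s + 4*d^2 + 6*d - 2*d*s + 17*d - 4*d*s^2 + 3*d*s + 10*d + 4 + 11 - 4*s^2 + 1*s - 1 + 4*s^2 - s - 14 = 6*d^2 - 4*d*s^2 + 33*d + s*(-2*d^2 + d)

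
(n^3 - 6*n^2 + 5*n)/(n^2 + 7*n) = (n^2 - 6*n + 5)/(n + 7)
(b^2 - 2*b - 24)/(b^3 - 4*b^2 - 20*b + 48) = 1/(b - 2)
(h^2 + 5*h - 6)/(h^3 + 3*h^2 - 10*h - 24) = (h^2 + 5*h - 6)/(h^3 + 3*h^2 - 10*h - 24)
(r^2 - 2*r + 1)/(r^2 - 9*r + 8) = (r - 1)/(r - 8)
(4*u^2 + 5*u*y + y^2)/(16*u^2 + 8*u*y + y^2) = (u + y)/(4*u + y)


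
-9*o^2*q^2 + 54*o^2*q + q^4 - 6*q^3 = q*(-3*o + q)*(3*o + q)*(q - 6)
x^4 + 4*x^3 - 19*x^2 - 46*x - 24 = (x - 4)*(x + 1)^2*(x + 6)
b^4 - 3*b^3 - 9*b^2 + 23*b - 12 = (b - 4)*(b - 1)^2*(b + 3)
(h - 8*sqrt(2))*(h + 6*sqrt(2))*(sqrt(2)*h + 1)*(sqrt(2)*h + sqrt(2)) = 2*h^4 - 3*sqrt(2)*h^3 + 2*h^3 - 196*h^2 - 3*sqrt(2)*h^2 - 196*h - 96*sqrt(2)*h - 96*sqrt(2)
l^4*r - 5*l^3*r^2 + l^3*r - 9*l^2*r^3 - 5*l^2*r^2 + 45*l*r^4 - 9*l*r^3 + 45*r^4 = (l - 5*r)*(l - 3*r)*(l + 3*r)*(l*r + r)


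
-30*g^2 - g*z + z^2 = (-6*g + z)*(5*g + z)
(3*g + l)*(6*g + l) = 18*g^2 + 9*g*l + l^2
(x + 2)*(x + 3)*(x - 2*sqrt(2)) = x^3 - 2*sqrt(2)*x^2 + 5*x^2 - 10*sqrt(2)*x + 6*x - 12*sqrt(2)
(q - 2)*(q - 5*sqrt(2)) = q^2 - 5*sqrt(2)*q - 2*q + 10*sqrt(2)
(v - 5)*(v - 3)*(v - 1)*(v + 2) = v^4 - 7*v^3 + 5*v^2 + 31*v - 30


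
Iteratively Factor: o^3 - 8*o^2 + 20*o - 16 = (o - 2)*(o^2 - 6*o + 8) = (o - 2)^2*(o - 4)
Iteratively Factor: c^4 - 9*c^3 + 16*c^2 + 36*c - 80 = (c - 5)*(c^3 - 4*c^2 - 4*c + 16) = (c - 5)*(c + 2)*(c^2 - 6*c + 8) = (c - 5)*(c - 2)*(c + 2)*(c - 4)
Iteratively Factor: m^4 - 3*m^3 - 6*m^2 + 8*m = (m)*(m^3 - 3*m^2 - 6*m + 8) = m*(m + 2)*(m^2 - 5*m + 4) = m*(m - 1)*(m + 2)*(m - 4)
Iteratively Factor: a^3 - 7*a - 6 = (a + 1)*(a^2 - a - 6) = (a + 1)*(a + 2)*(a - 3)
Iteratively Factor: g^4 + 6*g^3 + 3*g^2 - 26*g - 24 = (g + 1)*(g^3 + 5*g^2 - 2*g - 24) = (g - 2)*(g + 1)*(g^2 + 7*g + 12) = (g - 2)*(g + 1)*(g + 3)*(g + 4)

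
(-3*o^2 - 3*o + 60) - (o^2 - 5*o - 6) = -4*o^2 + 2*o + 66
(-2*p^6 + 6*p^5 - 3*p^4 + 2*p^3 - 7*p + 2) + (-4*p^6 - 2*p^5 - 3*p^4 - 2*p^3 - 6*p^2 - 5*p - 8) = -6*p^6 + 4*p^5 - 6*p^4 - 6*p^2 - 12*p - 6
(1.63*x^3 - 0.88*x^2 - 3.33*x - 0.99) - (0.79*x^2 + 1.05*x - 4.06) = 1.63*x^3 - 1.67*x^2 - 4.38*x + 3.07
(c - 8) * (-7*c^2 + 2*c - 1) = -7*c^3 + 58*c^2 - 17*c + 8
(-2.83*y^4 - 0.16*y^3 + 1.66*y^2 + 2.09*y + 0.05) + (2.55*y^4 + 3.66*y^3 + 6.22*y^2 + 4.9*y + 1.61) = -0.28*y^4 + 3.5*y^3 + 7.88*y^2 + 6.99*y + 1.66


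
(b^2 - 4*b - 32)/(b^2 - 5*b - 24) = (b + 4)/(b + 3)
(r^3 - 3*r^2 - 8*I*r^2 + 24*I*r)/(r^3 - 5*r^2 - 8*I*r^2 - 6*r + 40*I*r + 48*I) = r*(r - 3)/(r^2 - 5*r - 6)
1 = 1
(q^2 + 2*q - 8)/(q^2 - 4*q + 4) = (q + 4)/(q - 2)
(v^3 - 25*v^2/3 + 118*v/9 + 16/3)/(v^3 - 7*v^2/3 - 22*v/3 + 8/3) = (9*v^3 - 75*v^2 + 118*v + 48)/(3*(3*v^3 - 7*v^2 - 22*v + 8))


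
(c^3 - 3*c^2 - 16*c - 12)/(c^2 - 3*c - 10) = (c^2 - 5*c - 6)/(c - 5)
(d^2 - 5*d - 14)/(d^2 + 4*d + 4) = (d - 7)/(d + 2)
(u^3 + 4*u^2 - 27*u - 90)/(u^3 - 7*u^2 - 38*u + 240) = (u + 3)/(u - 8)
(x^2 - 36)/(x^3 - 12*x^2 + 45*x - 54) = (x + 6)/(x^2 - 6*x + 9)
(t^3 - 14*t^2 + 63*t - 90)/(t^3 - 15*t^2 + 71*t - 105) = (t - 6)/(t - 7)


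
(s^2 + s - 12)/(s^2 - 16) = (s - 3)/(s - 4)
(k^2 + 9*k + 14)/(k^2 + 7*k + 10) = (k + 7)/(k + 5)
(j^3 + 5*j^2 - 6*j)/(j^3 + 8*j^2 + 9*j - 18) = j/(j + 3)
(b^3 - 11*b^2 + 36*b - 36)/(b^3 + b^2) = (b^3 - 11*b^2 + 36*b - 36)/(b^2*(b + 1))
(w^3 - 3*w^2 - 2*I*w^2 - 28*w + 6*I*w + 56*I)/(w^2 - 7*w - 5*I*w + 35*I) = (w^2 + 2*w*(2 - I) - 8*I)/(w - 5*I)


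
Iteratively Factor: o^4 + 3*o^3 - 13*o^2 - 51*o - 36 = (o + 3)*(o^3 - 13*o - 12) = (o - 4)*(o + 3)*(o^2 + 4*o + 3) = (o - 4)*(o + 1)*(o + 3)*(o + 3)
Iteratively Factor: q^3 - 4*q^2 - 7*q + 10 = (q + 2)*(q^2 - 6*q + 5) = (q - 5)*(q + 2)*(q - 1)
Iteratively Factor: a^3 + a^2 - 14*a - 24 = (a + 3)*(a^2 - 2*a - 8) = (a + 2)*(a + 3)*(a - 4)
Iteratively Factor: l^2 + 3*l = (l)*(l + 3)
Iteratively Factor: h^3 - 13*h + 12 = (h - 3)*(h^2 + 3*h - 4) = (h - 3)*(h - 1)*(h + 4)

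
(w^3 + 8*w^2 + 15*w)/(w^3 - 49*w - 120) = w/(w - 8)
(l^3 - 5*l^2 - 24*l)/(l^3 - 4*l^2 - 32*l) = (l + 3)/(l + 4)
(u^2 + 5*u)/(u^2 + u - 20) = u/(u - 4)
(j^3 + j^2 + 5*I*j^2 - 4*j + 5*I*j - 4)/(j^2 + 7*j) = (j^3 + j^2*(1 + 5*I) + j*(-4 + 5*I) - 4)/(j*(j + 7))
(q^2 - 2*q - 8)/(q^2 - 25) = (q^2 - 2*q - 8)/(q^2 - 25)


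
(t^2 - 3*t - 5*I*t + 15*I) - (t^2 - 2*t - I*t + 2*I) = -t - 4*I*t + 13*I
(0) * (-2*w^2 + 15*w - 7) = 0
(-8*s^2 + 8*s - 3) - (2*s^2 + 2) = -10*s^2 + 8*s - 5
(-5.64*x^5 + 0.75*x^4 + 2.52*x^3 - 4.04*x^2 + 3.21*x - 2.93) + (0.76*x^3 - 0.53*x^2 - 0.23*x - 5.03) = -5.64*x^5 + 0.75*x^4 + 3.28*x^3 - 4.57*x^2 + 2.98*x - 7.96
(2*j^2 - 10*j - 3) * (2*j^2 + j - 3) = 4*j^4 - 18*j^3 - 22*j^2 + 27*j + 9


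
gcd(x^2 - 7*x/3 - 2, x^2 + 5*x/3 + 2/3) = x + 2/3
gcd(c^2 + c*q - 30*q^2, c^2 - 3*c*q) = 1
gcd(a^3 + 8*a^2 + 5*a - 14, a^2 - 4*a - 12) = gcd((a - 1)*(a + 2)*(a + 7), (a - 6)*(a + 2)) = a + 2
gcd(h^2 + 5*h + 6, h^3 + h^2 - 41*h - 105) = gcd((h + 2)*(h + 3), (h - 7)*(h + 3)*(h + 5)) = h + 3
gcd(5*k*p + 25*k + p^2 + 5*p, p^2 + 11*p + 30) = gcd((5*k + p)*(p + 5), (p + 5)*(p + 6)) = p + 5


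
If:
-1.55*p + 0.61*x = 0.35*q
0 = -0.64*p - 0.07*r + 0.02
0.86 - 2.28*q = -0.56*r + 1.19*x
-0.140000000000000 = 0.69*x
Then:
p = -0.42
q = 1.49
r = 4.08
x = -0.20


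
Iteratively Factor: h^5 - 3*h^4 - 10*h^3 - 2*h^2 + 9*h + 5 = (h - 1)*(h^4 - 2*h^3 - 12*h^2 - 14*h - 5) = (h - 1)*(h + 1)*(h^3 - 3*h^2 - 9*h - 5) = (h - 5)*(h - 1)*(h + 1)*(h^2 + 2*h + 1) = (h - 5)*(h - 1)*(h + 1)^2*(h + 1)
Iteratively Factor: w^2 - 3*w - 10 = (w - 5)*(w + 2)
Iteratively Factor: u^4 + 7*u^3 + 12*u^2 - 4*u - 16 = (u - 1)*(u^3 + 8*u^2 + 20*u + 16) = (u - 1)*(u + 4)*(u^2 + 4*u + 4) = (u - 1)*(u + 2)*(u + 4)*(u + 2)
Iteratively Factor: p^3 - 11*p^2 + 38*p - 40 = (p - 2)*(p^2 - 9*p + 20) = (p - 4)*(p - 2)*(p - 5)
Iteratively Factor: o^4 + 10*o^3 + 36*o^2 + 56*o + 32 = (o + 2)*(o^3 + 8*o^2 + 20*o + 16) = (o + 2)^2*(o^2 + 6*o + 8) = (o + 2)^2*(o + 4)*(o + 2)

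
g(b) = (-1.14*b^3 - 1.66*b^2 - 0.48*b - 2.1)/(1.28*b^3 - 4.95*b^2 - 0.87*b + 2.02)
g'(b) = (-3.84*b^2 + 9.9*b + 0.87)*(-1.14*b^3 - 1.66*b^2 - 0.48*b - 2.1)/(1.28*b^3 - 4.95*b^2 - 0.87*b + 2.02)^2 + (-3.42*b^2 - 3.32*b - 0.48)/(1.28*b^3 - 4.95*b^2 - 0.87*b + 2.02) = (-8.88178419700125e-16*b^5 + 7.7678*b^4 + 3.2124*b^3 + 0.2238*b^2 - 27.4964*b - 2.7966)/(1.6384*b^6 - 12.672*b^5 + 22.2753*b^4 + 13.7842*b^3 - 19.2411*b^2 - 3.5148*b + 4.0804)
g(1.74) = 1.81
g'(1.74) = 0.64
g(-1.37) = 0.17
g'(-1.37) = 0.62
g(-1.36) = 0.18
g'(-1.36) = 0.64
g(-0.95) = 0.80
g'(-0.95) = 3.67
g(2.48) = 2.79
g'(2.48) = 2.23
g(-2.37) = -0.12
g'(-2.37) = 0.16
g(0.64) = 14.80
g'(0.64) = -346.92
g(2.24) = 2.34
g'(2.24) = 1.56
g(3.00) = 4.66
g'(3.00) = 5.65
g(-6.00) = -0.42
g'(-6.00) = 0.05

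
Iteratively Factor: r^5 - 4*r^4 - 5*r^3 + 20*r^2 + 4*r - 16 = (r + 2)*(r^4 - 6*r^3 + 7*r^2 + 6*r - 8) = (r - 4)*(r + 2)*(r^3 - 2*r^2 - r + 2) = (r - 4)*(r - 1)*(r + 2)*(r^2 - r - 2) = (r - 4)*(r - 2)*(r - 1)*(r + 2)*(r + 1)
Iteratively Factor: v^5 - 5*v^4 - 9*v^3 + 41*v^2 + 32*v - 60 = (v + 2)*(v^4 - 7*v^3 + 5*v^2 + 31*v - 30) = (v - 5)*(v + 2)*(v^3 - 2*v^2 - 5*v + 6) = (v - 5)*(v - 3)*(v + 2)*(v^2 + v - 2) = (v - 5)*(v - 3)*(v + 2)^2*(v - 1)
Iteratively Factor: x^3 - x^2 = (x)*(x^2 - x) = x^2*(x - 1)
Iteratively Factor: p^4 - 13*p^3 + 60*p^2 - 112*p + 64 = (p - 4)*(p^3 - 9*p^2 + 24*p - 16) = (p - 4)*(p - 1)*(p^2 - 8*p + 16) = (p - 4)^2*(p - 1)*(p - 4)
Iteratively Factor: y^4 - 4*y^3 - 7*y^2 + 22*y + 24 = (y + 1)*(y^3 - 5*y^2 - 2*y + 24) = (y - 4)*(y + 1)*(y^2 - y - 6) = (y - 4)*(y - 3)*(y + 1)*(y + 2)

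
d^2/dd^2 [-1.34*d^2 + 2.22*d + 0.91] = -2.68000000000000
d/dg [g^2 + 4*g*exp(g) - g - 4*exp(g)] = 4*g*exp(g) + 2*g - 1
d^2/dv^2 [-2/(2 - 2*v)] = 2/(v - 1)^3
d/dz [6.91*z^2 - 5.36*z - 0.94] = 13.82*z - 5.36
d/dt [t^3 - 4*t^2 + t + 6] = 3*t^2 - 8*t + 1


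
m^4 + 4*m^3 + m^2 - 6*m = m*(m - 1)*(m + 2)*(m + 3)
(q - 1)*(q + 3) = q^2 + 2*q - 3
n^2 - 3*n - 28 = (n - 7)*(n + 4)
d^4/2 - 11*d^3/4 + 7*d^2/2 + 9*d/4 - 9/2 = (d/2 + 1/2)*(d - 3)*(d - 2)*(d - 3/2)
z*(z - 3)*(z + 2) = z^3 - z^2 - 6*z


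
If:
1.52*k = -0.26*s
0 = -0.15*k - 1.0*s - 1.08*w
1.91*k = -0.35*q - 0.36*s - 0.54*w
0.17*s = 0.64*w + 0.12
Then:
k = -0.03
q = 0.21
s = 0.16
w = -0.14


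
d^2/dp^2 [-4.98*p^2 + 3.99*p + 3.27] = -9.96000000000000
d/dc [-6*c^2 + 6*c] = 6 - 12*c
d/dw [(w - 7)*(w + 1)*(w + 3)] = 3*w^2 - 6*w - 25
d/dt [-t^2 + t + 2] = 1 - 2*t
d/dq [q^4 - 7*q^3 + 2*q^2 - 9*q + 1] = 4*q^3 - 21*q^2 + 4*q - 9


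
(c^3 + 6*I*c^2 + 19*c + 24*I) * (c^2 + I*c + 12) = c^5 + 7*I*c^4 + 25*c^3 + 115*I*c^2 + 204*c + 288*I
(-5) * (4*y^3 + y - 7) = -20*y^3 - 5*y + 35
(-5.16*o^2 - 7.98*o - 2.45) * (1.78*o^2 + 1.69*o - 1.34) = -9.1848*o^4 - 22.9248*o^3 - 10.9328*o^2 + 6.5527*o + 3.283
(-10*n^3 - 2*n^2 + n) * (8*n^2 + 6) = -80*n^5 - 16*n^4 - 52*n^3 - 12*n^2 + 6*n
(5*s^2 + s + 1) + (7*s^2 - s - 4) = 12*s^2 - 3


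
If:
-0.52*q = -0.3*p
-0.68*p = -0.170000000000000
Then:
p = 0.25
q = 0.14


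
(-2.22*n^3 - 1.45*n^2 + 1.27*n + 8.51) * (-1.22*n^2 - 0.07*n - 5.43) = 2.7084*n^5 + 1.9244*n^4 + 10.6067*n^3 - 2.5976*n^2 - 7.4918*n - 46.2093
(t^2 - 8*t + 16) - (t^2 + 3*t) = 16 - 11*t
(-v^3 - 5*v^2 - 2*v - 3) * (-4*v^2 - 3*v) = 4*v^5 + 23*v^4 + 23*v^3 + 18*v^2 + 9*v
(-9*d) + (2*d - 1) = -7*d - 1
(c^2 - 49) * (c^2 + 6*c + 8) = c^4 + 6*c^3 - 41*c^2 - 294*c - 392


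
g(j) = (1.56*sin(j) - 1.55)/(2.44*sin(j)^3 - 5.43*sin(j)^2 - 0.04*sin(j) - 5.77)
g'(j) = (1.56*sin(j) - 1.55)*(-7.32*sin(j)^2*cos(j) + 10.86*sin(j)*cos(j) + 0.04*cos(j))/(2.44*sin(j)^3 - 5.43*sin(j)^2 - 0.04*sin(j) - 5.77)^2 + 1.56*cos(j)/(2.44*sin(j)^3 - 5.43*sin(j)^2 - 0.04*sin(j) - 5.77)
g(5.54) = 0.29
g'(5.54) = 0.13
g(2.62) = 0.11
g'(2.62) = 0.25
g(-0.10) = 0.29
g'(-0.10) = -0.21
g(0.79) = 0.06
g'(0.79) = -0.16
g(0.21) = 0.20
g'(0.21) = -0.32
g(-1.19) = 0.24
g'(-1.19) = 0.07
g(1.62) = -0.00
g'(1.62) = 0.01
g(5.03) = 0.24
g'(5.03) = 0.06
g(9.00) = 0.14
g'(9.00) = 0.28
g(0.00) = 0.27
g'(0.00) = -0.27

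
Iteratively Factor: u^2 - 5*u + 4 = (u - 4)*(u - 1)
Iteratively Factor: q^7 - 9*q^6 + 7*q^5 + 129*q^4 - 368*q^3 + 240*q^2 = (q)*(q^6 - 9*q^5 + 7*q^4 + 129*q^3 - 368*q^2 + 240*q) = q*(q - 4)*(q^5 - 5*q^4 - 13*q^3 + 77*q^2 - 60*q) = q*(q - 4)*(q - 3)*(q^4 - 2*q^3 - 19*q^2 + 20*q) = q^2*(q - 4)*(q - 3)*(q^3 - 2*q^2 - 19*q + 20) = q^2*(q - 4)*(q - 3)*(q - 1)*(q^2 - q - 20) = q^2*(q - 5)*(q - 4)*(q - 3)*(q - 1)*(q + 4)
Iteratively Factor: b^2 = (b)*(b)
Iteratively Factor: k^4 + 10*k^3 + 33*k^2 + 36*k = (k + 3)*(k^3 + 7*k^2 + 12*k) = k*(k + 3)*(k^2 + 7*k + 12) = k*(k + 3)*(k + 4)*(k + 3)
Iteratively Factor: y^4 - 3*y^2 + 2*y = (y + 2)*(y^3 - 2*y^2 + y) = (y - 1)*(y + 2)*(y^2 - y) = y*(y - 1)*(y + 2)*(y - 1)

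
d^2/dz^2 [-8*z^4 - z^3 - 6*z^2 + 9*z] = -96*z^2 - 6*z - 12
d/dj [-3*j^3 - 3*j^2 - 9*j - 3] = -9*j^2 - 6*j - 9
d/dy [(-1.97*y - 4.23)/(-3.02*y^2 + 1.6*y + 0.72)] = (-5.9494*y^2 - 25.5492*y + 5.3496)/(9.1204*y^4 - 9.664*y^3 - 1.7888*y^2 + 2.304*y + 0.5184)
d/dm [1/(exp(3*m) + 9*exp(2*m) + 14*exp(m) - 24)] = (-3*exp(2*m) - 18*exp(m) - 14)*exp(m)/(exp(3*m) + 9*exp(2*m) + 14*exp(m) - 24)^2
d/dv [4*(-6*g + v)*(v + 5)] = -24*g + 8*v + 20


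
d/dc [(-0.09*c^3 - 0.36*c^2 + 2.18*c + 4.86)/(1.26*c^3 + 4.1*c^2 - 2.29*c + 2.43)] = (0.0846*c^4 - 5.0814*c^3 - 27.1405*c^2 - 41.6016*c + 16.4268)/(1.5876*c^6 + 10.332*c^5 + 11.0392*c^4 - 12.6544*c^3 + 25.1701*c^2 - 11.1294*c + 5.9049)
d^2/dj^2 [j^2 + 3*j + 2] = 2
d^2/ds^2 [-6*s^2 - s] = -12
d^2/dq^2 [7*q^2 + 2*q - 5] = 14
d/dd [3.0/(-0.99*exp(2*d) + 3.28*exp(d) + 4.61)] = (5.94*exp(d) - 9.84)*exp(d)/(-0.99*exp(2*d) + 3.28*exp(d) + 4.61)^2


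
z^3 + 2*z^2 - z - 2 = (z - 1)*(z + 1)*(z + 2)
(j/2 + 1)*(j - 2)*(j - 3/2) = j^3/2 - 3*j^2/4 - 2*j + 3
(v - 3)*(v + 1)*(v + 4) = v^3 + 2*v^2 - 11*v - 12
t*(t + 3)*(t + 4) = t^3 + 7*t^2 + 12*t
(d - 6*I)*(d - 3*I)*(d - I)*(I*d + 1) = I*d^4 + 11*d^3 - 37*I*d^2 - 45*d + 18*I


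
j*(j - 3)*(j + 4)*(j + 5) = j^4 + 6*j^3 - 7*j^2 - 60*j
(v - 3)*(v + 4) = v^2 + v - 12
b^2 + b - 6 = (b - 2)*(b + 3)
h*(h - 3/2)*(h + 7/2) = h^3 + 2*h^2 - 21*h/4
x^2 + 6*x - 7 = (x - 1)*(x + 7)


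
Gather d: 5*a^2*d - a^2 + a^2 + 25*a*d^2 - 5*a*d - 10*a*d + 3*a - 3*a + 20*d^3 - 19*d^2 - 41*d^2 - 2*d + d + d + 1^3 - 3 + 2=20*d^3 + d^2*(25*a - 60) + d*(5*a^2 - 15*a)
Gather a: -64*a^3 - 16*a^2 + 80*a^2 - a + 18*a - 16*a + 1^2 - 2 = -64*a^3 + 64*a^2 + a - 1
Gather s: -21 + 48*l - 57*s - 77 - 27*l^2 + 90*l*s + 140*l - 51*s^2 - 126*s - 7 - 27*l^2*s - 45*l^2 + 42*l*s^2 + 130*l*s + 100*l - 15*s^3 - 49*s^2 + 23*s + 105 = -72*l^2 + 288*l - 15*s^3 + s^2*(42*l - 100) + s*(-27*l^2 + 220*l - 160)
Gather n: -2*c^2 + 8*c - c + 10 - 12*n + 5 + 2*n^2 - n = -2*c^2 + 7*c + 2*n^2 - 13*n + 15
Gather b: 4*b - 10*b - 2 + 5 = 3 - 6*b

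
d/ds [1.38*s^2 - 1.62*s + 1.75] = 2.76*s - 1.62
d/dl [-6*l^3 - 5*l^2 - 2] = 2*l*(-9*l - 5)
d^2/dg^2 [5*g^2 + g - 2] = 10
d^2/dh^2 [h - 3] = 0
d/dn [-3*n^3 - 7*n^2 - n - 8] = -9*n^2 - 14*n - 1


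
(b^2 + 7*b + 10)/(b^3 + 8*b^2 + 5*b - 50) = (b + 2)/(b^2 + 3*b - 10)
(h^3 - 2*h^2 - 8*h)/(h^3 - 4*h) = (h - 4)/(h - 2)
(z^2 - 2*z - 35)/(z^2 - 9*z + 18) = (z^2 - 2*z - 35)/(z^2 - 9*z + 18)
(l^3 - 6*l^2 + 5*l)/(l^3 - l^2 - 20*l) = (l - 1)/(l + 4)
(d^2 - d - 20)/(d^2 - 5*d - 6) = (-d^2 + d + 20)/(-d^2 + 5*d + 6)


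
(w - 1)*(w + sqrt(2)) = w^2 - w + sqrt(2)*w - sqrt(2)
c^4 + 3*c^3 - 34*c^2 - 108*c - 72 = (c - 6)*(c + 1)*(c + 2)*(c + 6)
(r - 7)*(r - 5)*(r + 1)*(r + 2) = r^4 - 9*r^3 + r^2 + 81*r + 70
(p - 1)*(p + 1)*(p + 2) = p^3 + 2*p^2 - p - 2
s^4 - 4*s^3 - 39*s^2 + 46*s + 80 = (s - 8)*(s - 2)*(s + 1)*(s + 5)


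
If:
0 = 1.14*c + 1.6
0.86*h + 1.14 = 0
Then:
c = -1.40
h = -1.33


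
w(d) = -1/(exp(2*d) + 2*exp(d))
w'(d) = -(-2*exp(2*d) - 2*exp(d))/(exp(2*d) + 2*exp(d))^2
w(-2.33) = -4.90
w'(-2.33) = 5.13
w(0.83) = -0.10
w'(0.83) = 0.16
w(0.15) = -0.27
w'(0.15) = 0.37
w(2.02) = -0.01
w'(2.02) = 0.02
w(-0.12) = -0.39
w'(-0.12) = 0.51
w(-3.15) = -11.42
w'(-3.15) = 11.66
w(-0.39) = -0.55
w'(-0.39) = 0.69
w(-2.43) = -5.44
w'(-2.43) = 5.67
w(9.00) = 0.00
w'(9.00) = 0.00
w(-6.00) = -201.46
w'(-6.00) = 201.71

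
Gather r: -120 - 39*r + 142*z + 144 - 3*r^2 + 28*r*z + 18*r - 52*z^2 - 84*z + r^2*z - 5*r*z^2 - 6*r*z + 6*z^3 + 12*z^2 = r^2*(z - 3) + r*(-5*z^2 + 22*z - 21) + 6*z^3 - 40*z^2 + 58*z + 24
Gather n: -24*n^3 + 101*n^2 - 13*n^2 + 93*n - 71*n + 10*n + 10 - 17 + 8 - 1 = -24*n^3 + 88*n^2 + 32*n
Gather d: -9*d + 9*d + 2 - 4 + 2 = 0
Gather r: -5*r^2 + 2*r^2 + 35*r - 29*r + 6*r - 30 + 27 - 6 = -3*r^2 + 12*r - 9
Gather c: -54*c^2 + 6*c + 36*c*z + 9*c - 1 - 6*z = -54*c^2 + c*(36*z + 15) - 6*z - 1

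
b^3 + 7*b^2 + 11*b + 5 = (b + 1)^2*(b + 5)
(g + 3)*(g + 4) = g^2 + 7*g + 12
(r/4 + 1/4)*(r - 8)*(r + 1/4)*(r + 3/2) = r^4/4 - 21*r^3/16 - 159*r^2/32 - 133*r/32 - 3/4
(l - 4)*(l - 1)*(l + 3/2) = l^3 - 7*l^2/2 - 7*l/2 + 6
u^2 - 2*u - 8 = (u - 4)*(u + 2)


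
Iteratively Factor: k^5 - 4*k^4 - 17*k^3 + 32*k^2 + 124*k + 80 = (k + 2)*(k^4 - 6*k^3 - 5*k^2 + 42*k + 40) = (k - 5)*(k + 2)*(k^3 - k^2 - 10*k - 8) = (k - 5)*(k + 2)^2*(k^2 - 3*k - 4) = (k - 5)*(k + 1)*(k + 2)^2*(k - 4)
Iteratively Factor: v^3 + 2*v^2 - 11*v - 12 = (v + 1)*(v^2 + v - 12) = (v + 1)*(v + 4)*(v - 3)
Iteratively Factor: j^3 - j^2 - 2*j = (j + 1)*(j^2 - 2*j) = j*(j + 1)*(j - 2)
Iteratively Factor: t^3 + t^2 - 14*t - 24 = (t + 3)*(t^2 - 2*t - 8) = (t + 2)*(t + 3)*(t - 4)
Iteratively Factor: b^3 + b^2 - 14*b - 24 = (b - 4)*(b^2 + 5*b + 6) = (b - 4)*(b + 3)*(b + 2)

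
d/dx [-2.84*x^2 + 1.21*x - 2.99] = 1.21 - 5.68*x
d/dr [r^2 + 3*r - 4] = 2*r + 3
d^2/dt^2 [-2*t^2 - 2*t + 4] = -4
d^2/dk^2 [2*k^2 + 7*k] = 4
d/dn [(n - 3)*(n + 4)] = 2*n + 1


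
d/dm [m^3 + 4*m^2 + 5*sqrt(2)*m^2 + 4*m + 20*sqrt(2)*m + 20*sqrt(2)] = 3*m^2 + 8*m + 10*sqrt(2)*m + 4 + 20*sqrt(2)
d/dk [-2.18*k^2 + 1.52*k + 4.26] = 1.52 - 4.36*k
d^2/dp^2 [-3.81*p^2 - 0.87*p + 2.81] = -7.62000000000000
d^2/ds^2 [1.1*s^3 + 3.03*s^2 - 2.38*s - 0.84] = 6.6*s + 6.06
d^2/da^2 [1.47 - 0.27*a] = 0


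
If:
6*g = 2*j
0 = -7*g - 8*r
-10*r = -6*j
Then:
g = 0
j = 0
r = 0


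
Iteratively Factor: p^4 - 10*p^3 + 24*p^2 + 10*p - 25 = (p - 5)*(p^3 - 5*p^2 - p + 5) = (p - 5)*(p - 1)*(p^2 - 4*p - 5) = (p - 5)*(p - 1)*(p + 1)*(p - 5)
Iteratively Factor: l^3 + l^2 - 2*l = (l)*(l^2 + l - 2) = l*(l + 2)*(l - 1)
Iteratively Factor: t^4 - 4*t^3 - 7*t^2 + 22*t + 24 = (t + 2)*(t^3 - 6*t^2 + 5*t + 12) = (t + 1)*(t + 2)*(t^2 - 7*t + 12) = (t - 4)*(t + 1)*(t + 2)*(t - 3)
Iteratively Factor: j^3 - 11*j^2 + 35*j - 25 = (j - 5)*(j^2 - 6*j + 5) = (j - 5)^2*(j - 1)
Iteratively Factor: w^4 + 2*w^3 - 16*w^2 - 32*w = (w - 4)*(w^3 + 6*w^2 + 8*w) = w*(w - 4)*(w^2 + 6*w + 8) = w*(w - 4)*(w + 2)*(w + 4)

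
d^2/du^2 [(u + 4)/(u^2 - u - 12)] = 2*(3*(-u - 1)*(-u^2 + u + 12) - (u + 4)*(2*u - 1)^2)/(-u^2 + u + 12)^3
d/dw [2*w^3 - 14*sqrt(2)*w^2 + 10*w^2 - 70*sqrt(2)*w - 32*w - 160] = 6*w^2 - 28*sqrt(2)*w + 20*w - 70*sqrt(2) - 32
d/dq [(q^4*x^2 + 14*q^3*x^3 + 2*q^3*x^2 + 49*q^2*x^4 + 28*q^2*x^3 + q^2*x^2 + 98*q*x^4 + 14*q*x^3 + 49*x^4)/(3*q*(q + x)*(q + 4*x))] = x^2*(q^6 + 10*q^5*x + 33*q^4*x^2 - 18*q^4*x - q^4 + 112*q^3*x^3 - 180*q^3*x^2 - 28*q^3*x + 196*q^2*x^4 - 378*q^2*x^3 - 213*q^2*x^2 - 490*q*x^3 - 196*x^4)/(3*q^2*(q^4 + 10*q^3*x + 33*q^2*x^2 + 40*q*x^3 + 16*x^4))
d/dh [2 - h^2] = -2*h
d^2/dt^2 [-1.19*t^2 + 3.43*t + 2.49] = -2.38000000000000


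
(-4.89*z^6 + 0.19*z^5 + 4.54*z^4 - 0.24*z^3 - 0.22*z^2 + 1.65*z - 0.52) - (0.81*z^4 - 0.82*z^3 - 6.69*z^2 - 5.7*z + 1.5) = -4.89*z^6 + 0.19*z^5 + 3.73*z^4 + 0.58*z^3 + 6.47*z^2 + 7.35*z - 2.02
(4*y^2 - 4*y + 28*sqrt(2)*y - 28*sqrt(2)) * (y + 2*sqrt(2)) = 4*y^3 - 4*y^2 + 36*sqrt(2)*y^2 - 36*sqrt(2)*y + 112*y - 112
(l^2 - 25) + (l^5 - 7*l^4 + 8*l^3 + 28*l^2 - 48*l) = l^5 - 7*l^4 + 8*l^3 + 29*l^2 - 48*l - 25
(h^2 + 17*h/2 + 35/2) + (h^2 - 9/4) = 2*h^2 + 17*h/2 + 61/4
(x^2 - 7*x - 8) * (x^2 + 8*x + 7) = x^4 + x^3 - 57*x^2 - 113*x - 56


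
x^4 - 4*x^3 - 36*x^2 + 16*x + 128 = (x - 8)*(x - 2)*(x + 2)*(x + 4)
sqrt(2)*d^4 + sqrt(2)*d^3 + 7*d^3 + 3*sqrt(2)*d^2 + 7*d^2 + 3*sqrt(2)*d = d*(d + 1)*(d + 3*sqrt(2))*(sqrt(2)*d + 1)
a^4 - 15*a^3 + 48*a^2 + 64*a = a*(a - 8)^2*(a + 1)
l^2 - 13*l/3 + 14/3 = (l - 7/3)*(l - 2)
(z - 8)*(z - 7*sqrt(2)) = z^2 - 7*sqrt(2)*z - 8*z + 56*sqrt(2)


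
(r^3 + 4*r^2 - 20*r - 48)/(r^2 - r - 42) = (r^2 - 2*r - 8)/(r - 7)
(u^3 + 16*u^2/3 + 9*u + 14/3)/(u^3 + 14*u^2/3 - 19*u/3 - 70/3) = (3*u^2 + 10*u + 7)/(3*u^2 + 8*u - 35)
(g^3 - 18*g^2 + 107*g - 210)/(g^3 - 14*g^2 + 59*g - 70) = (g - 6)/(g - 2)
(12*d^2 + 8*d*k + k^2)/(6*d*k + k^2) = (2*d + k)/k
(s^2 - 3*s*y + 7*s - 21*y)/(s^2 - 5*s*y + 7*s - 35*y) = (-s + 3*y)/(-s + 5*y)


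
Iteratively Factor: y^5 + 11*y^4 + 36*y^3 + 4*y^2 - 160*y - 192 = (y + 2)*(y^4 + 9*y^3 + 18*y^2 - 32*y - 96) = (y - 2)*(y + 2)*(y^3 + 11*y^2 + 40*y + 48) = (y - 2)*(y + 2)*(y + 4)*(y^2 + 7*y + 12) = (y - 2)*(y + 2)*(y + 3)*(y + 4)*(y + 4)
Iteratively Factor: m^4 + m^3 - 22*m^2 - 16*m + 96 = (m - 4)*(m^3 + 5*m^2 - 2*m - 24) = (m - 4)*(m - 2)*(m^2 + 7*m + 12) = (m - 4)*(m - 2)*(m + 4)*(m + 3)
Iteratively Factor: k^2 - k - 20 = (k + 4)*(k - 5)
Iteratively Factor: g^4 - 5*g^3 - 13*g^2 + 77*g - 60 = (g - 3)*(g^3 - 2*g^2 - 19*g + 20) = (g - 3)*(g + 4)*(g^2 - 6*g + 5) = (g - 5)*(g - 3)*(g + 4)*(g - 1)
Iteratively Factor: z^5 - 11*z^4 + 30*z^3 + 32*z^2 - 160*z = (z - 4)*(z^4 - 7*z^3 + 2*z^2 + 40*z) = (z - 4)^2*(z^3 - 3*z^2 - 10*z) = z*(z - 4)^2*(z^2 - 3*z - 10) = z*(z - 4)^2*(z + 2)*(z - 5)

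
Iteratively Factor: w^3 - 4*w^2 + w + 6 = (w - 3)*(w^2 - w - 2) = (w - 3)*(w - 2)*(w + 1)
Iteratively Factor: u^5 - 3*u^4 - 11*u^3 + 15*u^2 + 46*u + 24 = (u + 1)*(u^4 - 4*u^3 - 7*u^2 + 22*u + 24) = (u + 1)*(u + 2)*(u^3 - 6*u^2 + 5*u + 12) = (u - 3)*(u + 1)*(u + 2)*(u^2 - 3*u - 4) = (u - 4)*(u - 3)*(u + 1)*(u + 2)*(u + 1)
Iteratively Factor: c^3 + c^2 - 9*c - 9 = (c - 3)*(c^2 + 4*c + 3) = (c - 3)*(c + 3)*(c + 1)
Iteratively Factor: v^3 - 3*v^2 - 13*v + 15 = (v + 3)*(v^2 - 6*v + 5) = (v - 1)*(v + 3)*(v - 5)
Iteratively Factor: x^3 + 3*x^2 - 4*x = (x)*(x^2 + 3*x - 4) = x*(x + 4)*(x - 1)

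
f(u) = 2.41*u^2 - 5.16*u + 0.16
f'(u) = 4.82*u - 5.16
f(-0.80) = 5.83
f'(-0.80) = -9.02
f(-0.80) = 5.83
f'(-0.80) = -9.02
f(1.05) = -2.60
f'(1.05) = -0.10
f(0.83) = -2.46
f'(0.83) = -1.16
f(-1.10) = 8.75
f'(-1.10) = -10.46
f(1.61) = -1.90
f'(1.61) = 2.60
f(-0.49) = 3.27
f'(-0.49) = -7.52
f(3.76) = 14.83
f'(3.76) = 12.96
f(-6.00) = 117.88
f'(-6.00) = -34.08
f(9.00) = 148.93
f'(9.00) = 38.22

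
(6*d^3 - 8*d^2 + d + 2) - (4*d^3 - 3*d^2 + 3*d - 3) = 2*d^3 - 5*d^2 - 2*d + 5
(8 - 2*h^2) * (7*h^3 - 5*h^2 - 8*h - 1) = -14*h^5 + 10*h^4 + 72*h^3 - 38*h^2 - 64*h - 8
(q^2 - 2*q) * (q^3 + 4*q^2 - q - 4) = q^5 + 2*q^4 - 9*q^3 - 2*q^2 + 8*q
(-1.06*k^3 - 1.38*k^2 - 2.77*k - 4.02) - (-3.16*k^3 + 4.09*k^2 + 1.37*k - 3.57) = 2.1*k^3 - 5.47*k^2 - 4.14*k - 0.45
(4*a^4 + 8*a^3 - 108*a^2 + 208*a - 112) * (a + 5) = 4*a^5 + 28*a^4 - 68*a^3 - 332*a^2 + 928*a - 560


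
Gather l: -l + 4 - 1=3 - l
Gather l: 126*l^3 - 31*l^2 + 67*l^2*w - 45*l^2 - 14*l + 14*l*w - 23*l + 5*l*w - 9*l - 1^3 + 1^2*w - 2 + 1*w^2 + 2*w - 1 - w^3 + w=126*l^3 + l^2*(67*w - 76) + l*(19*w - 46) - w^3 + w^2 + 4*w - 4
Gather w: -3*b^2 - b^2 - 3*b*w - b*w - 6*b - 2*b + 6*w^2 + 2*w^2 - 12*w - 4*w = -4*b^2 - 8*b + 8*w^2 + w*(-4*b - 16)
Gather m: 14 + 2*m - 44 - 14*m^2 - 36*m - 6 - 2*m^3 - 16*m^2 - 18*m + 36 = -2*m^3 - 30*m^2 - 52*m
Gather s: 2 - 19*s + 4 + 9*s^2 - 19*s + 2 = 9*s^2 - 38*s + 8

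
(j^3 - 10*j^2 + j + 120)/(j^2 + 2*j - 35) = (j^2 - 5*j - 24)/(j + 7)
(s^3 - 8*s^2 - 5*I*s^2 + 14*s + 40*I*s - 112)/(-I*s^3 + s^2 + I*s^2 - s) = (I*s^3 + s^2*(5 - 8*I) + 2*s*(-20 + 7*I) - 112*I)/(s*(s^2 + s*(-1 + I) - I))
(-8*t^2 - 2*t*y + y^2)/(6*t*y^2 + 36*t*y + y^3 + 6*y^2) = (-8*t^2 - 2*t*y + y^2)/(y*(6*t*y + 36*t + y^2 + 6*y))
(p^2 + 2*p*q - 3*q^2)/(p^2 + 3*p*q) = (p - q)/p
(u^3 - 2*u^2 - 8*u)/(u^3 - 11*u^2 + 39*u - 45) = u*(u^2 - 2*u - 8)/(u^3 - 11*u^2 + 39*u - 45)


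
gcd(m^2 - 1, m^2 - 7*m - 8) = m + 1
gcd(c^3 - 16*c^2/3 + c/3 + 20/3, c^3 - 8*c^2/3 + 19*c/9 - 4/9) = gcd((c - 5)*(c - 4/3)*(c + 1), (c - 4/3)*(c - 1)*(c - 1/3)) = c - 4/3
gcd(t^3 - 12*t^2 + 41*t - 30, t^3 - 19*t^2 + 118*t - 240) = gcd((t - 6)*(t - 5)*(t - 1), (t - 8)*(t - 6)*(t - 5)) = t^2 - 11*t + 30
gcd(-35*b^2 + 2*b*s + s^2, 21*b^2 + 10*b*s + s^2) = 7*b + s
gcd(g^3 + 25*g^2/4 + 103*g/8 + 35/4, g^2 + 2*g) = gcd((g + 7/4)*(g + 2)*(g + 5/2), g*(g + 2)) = g + 2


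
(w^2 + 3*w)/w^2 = (w + 3)/w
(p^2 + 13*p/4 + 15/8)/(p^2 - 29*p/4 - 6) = (p + 5/2)/(p - 8)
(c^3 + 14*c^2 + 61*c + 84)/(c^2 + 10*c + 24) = (c^2 + 10*c + 21)/(c + 6)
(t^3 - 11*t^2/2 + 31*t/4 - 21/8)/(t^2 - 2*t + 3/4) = t - 7/2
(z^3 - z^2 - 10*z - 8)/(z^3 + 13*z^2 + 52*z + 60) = (z^2 - 3*z - 4)/(z^2 + 11*z + 30)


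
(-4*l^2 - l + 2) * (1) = -4*l^2 - l + 2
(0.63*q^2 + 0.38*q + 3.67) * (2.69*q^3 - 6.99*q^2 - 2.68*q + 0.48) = 1.6947*q^5 - 3.3815*q^4 + 5.5277*q^3 - 26.3693*q^2 - 9.6532*q + 1.7616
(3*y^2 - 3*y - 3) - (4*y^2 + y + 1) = -y^2 - 4*y - 4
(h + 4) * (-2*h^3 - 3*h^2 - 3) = -2*h^4 - 11*h^3 - 12*h^2 - 3*h - 12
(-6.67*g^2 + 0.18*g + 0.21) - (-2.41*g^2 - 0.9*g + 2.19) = -4.26*g^2 + 1.08*g - 1.98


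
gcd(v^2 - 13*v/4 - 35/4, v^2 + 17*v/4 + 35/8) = v + 7/4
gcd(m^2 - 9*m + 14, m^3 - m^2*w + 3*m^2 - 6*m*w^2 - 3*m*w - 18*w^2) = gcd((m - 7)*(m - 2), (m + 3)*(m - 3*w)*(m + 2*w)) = 1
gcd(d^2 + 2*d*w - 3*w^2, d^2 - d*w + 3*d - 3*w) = -d + w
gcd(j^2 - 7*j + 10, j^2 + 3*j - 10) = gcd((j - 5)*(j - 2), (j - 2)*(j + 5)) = j - 2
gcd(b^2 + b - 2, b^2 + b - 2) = b^2 + b - 2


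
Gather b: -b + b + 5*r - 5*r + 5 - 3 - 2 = 0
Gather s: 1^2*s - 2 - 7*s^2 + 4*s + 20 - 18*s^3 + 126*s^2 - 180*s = -18*s^3 + 119*s^2 - 175*s + 18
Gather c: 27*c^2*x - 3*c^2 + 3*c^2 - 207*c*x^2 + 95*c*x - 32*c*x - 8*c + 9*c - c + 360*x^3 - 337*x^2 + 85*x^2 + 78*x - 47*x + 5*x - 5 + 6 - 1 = 27*c^2*x + c*(-207*x^2 + 63*x) + 360*x^3 - 252*x^2 + 36*x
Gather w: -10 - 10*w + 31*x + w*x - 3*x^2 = w*(x - 10) - 3*x^2 + 31*x - 10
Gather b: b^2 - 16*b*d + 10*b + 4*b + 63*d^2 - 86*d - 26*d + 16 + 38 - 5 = b^2 + b*(14 - 16*d) + 63*d^2 - 112*d + 49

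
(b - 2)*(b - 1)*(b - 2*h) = b^3 - 2*b^2*h - 3*b^2 + 6*b*h + 2*b - 4*h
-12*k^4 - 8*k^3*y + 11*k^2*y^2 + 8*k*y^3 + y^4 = (-k + y)*(k + y)*(2*k + y)*(6*k + y)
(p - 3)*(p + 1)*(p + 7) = p^3 + 5*p^2 - 17*p - 21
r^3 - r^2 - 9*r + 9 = (r - 3)*(r - 1)*(r + 3)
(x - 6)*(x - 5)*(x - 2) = x^3 - 13*x^2 + 52*x - 60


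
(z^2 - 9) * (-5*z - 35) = -5*z^3 - 35*z^2 + 45*z + 315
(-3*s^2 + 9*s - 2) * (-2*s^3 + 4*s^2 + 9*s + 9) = 6*s^5 - 30*s^4 + 13*s^3 + 46*s^2 + 63*s - 18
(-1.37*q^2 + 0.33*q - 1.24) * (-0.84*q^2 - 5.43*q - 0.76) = 1.1508*q^4 + 7.1619*q^3 + 0.2909*q^2 + 6.4824*q + 0.9424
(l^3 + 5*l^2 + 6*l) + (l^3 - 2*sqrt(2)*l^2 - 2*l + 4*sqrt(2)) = 2*l^3 - 2*sqrt(2)*l^2 + 5*l^2 + 4*l + 4*sqrt(2)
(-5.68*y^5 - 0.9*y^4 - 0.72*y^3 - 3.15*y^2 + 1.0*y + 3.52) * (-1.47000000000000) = 8.3496*y^5 + 1.323*y^4 + 1.0584*y^3 + 4.6305*y^2 - 1.47*y - 5.1744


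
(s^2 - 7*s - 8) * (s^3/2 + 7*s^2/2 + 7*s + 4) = s^5/2 - 43*s^3/2 - 73*s^2 - 84*s - 32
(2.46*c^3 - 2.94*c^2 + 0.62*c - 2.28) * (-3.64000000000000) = -8.9544*c^3 + 10.7016*c^2 - 2.2568*c + 8.2992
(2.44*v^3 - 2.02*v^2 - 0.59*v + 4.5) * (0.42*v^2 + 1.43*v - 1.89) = 1.0248*v^5 + 2.6408*v^4 - 7.748*v^3 + 4.8641*v^2 + 7.5501*v - 8.505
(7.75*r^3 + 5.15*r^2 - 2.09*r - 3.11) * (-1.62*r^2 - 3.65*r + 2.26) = -12.555*r^5 - 36.6305*r^4 + 2.1033*r^3 + 24.3057*r^2 + 6.6281*r - 7.0286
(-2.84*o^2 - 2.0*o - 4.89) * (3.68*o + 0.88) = -10.4512*o^3 - 9.8592*o^2 - 19.7552*o - 4.3032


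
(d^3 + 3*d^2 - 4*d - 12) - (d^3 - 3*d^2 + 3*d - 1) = 6*d^2 - 7*d - 11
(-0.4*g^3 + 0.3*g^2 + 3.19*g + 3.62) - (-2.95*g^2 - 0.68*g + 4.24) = -0.4*g^3 + 3.25*g^2 + 3.87*g - 0.62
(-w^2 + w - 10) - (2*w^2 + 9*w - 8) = -3*w^2 - 8*w - 2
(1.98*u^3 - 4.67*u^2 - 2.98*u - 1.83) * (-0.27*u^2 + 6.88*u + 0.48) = -0.5346*u^5 + 14.8833*u^4 - 30.3746*u^3 - 22.2499*u^2 - 14.0208*u - 0.8784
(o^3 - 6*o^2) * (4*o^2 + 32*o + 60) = 4*o^5 + 8*o^4 - 132*o^3 - 360*o^2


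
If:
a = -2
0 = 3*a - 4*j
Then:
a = -2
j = -3/2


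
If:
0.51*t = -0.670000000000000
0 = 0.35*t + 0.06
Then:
No Solution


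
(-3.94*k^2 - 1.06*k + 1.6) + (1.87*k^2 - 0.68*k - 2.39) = -2.07*k^2 - 1.74*k - 0.79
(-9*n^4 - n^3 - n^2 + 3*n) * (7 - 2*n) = 18*n^5 - 61*n^4 - 5*n^3 - 13*n^2 + 21*n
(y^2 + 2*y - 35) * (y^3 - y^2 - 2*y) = y^5 + y^4 - 39*y^3 + 31*y^2 + 70*y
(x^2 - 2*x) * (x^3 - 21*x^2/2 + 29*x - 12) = x^5 - 25*x^4/2 + 50*x^3 - 70*x^2 + 24*x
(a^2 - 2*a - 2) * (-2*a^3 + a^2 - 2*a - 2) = -2*a^5 + 5*a^4 + 8*a + 4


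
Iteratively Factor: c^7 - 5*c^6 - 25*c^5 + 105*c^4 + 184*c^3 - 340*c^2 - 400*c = (c - 2)*(c^6 - 3*c^5 - 31*c^4 + 43*c^3 + 270*c^2 + 200*c) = (c - 2)*(c + 1)*(c^5 - 4*c^4 - 27*c^3 + 70*c^2 + 200*c) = (c - 2)*(c + 1)*(c + 4)*(c^4 - 8*c^3 + 5*c^2 + 50*c) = (c - 2)*(c + 1)*(c + 2)*(c + 4)*(c^3 - 10*c^2 + 25*c) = (c - 5)*(c - 2)*(c + 1)*(c + 2)*(c + 4)*(c^2 - 5*c) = c*(c - 5)*(c - 2)*(c + 1)*(c + 2)*(c + 4)*(c - 5)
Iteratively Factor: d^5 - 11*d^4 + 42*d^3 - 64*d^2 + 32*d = (d - 1)*(d^4 - 10*d^3 + 32*d^2 - 32*d) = d*(d - 1)*(d^3 - 10*d^2 + 32*d - 32) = d*(d - 4)*(d - 1)*(d^2 - 6*d + 8) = d*(d - 4)^2*(d - 1)*(d - 2)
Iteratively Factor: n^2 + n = (n)*(n + 1)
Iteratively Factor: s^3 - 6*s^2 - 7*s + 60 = (s - 4)*(s^2 - 2*s - 15) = (s - 4)*(s + 3)*(s - 5)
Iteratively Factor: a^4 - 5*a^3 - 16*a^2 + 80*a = (a + 4)*(a^3 - 9*a^2 + 20*a) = (a - 4)*(a + 4)*(a^2 - 5*a) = (a - 5)*(a - 4)*(a + 4)*(a)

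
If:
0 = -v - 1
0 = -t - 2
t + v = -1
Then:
No Solution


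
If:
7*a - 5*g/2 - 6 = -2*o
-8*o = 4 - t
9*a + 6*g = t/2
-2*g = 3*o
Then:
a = 358/571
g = -240/571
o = 160/571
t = 3564/571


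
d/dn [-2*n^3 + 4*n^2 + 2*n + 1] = -6*n^2 + 8*n + 2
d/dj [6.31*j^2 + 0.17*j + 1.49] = 12.62*j + 0.17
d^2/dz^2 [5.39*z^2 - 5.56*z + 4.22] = 10.7800000000000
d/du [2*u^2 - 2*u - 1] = 4*u - 2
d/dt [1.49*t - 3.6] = 1.49000000000000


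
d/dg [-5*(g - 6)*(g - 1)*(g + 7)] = 215 - 15*g^2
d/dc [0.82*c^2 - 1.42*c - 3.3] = 1.64*c - 1.42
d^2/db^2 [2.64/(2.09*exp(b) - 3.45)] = (11.531784*exp(b) + 19.03572)*exp(b)/(2.09*exp(b) - 3.45)^3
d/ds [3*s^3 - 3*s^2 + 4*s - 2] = 9*s^2 - 6*s + 4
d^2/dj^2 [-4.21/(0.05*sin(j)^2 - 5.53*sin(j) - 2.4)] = (-0.0421*sin(j)^4 + 3.492195*sin(j)^3 - 130.703239*sin(j)^2 + 48.89073*sin(j) + 258.501578)/(-0.05*sin(j)^2 + 5.53*sin(j) + 2.4)^3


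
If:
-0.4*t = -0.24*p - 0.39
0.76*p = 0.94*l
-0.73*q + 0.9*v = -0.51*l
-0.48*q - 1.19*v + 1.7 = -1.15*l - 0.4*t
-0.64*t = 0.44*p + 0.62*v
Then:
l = -0.96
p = -1.19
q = 0.04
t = 0.26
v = 0.57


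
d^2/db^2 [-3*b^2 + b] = -6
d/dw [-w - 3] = -1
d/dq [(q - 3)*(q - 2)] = 2*q - 5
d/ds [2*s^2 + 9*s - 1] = 4*s + 9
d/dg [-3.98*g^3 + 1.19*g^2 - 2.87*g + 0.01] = -11.94*g^2 + 2.38*g - 2.87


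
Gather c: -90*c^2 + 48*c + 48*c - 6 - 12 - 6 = -90*c^2 + 96*c - 24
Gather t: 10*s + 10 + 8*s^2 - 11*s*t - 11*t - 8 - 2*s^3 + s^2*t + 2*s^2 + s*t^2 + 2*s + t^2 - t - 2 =-2*s^3 + 10*s^2 + 12*s + t^2*(s + 1) + t*(s^2 - 11*s - 12)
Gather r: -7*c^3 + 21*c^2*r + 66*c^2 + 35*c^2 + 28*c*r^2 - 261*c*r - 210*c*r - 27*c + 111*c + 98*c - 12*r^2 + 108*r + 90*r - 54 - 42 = -7*c^3 + 101*c^2 + 182*c + r^2*(28*c - 12) + r*(21*c^2 - 471*c + 198) - 96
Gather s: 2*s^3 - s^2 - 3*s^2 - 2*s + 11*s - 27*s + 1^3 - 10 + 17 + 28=2*s^3 - 4*s^2 - 18*s + 36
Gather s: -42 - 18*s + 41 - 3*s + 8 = 7 - 21*s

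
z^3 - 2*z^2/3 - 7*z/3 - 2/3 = (z - 2)*(z + 1/3)*(z + 1)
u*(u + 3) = u^2 + 3*u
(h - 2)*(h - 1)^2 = h^3 - 4*h^2 + 5*h - 2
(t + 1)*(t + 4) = t^2 + 5*t + 4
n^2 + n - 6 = (n - 2)*(n + 3)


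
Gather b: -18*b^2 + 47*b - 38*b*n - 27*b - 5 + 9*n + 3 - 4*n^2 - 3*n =-18*b^2 + b*(20 - 38*n) - 4*n^2 + 6*n - 2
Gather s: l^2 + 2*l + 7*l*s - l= l^2 + 7*l*s + l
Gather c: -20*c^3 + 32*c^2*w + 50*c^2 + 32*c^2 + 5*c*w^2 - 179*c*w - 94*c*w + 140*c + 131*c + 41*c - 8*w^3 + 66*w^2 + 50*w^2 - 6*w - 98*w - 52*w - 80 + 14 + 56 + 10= -20*c^3 + c^2*(32*w + 82) + c*(5*w^2 - 273*w + 312) - 8*w^3 + 116*w^2 - 156*w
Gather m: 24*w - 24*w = 0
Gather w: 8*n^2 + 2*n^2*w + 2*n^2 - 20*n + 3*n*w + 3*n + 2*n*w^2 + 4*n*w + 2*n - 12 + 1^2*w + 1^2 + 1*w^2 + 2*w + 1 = 10*n^2 - 15*n + w^2*(2*n + 1) + w*(2*n^2 + 7*n + 3) - 10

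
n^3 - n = n*(n - 1)*(n + 1)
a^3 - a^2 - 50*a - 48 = (a - 8)*(a + 1)*(a + 6)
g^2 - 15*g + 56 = (g - 8)*(g - 7)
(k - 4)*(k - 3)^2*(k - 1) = k^4 - 11*k^3 + 43*k^2 - 69*k + 36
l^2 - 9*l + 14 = (l - 7)*(l - 2)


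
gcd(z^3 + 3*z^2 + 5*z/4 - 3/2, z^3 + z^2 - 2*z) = z + 2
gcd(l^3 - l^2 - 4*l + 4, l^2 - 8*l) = 1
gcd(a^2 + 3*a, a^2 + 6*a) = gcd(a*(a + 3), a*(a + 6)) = a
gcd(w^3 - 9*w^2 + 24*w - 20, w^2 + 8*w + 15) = 1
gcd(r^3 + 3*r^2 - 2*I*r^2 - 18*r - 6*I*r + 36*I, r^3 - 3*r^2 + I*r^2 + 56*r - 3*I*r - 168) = r - 3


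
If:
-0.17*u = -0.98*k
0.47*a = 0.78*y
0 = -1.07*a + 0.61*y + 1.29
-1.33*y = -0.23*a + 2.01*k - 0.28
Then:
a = 1.84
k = -0.38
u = -2.21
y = 1.11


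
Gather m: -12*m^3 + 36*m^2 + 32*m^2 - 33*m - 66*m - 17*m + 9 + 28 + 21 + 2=-12*m^3 + 68*m^2 - 116*m + 60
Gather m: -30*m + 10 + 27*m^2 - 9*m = 27*m^2 - 39*m + 10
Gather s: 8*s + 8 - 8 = 8*s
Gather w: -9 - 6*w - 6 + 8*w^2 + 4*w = 8*w^2 - 2*w - 15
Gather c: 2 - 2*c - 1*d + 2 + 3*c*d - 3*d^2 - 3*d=c*(3*d - 2) - 3*d^2 - 4*d + 4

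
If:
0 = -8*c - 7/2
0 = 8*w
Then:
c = -7/16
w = 0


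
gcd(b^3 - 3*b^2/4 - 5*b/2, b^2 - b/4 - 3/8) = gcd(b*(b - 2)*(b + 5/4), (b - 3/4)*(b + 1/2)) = 1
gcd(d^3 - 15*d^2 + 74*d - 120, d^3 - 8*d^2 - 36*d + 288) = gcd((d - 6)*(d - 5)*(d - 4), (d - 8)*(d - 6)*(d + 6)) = d - 6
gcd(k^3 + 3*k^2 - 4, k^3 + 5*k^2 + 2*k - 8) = k^2 + k - 2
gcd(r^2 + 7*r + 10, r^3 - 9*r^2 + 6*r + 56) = r + 2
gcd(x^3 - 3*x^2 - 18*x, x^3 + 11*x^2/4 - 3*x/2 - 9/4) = x + 3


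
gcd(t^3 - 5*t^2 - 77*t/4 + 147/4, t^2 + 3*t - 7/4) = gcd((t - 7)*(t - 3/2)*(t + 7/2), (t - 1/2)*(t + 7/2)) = t + 7/2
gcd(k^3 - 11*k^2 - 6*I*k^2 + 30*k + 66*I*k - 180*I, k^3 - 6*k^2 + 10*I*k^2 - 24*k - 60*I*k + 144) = k - 6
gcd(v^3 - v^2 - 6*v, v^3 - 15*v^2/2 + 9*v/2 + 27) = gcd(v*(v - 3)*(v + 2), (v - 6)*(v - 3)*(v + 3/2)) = v - 3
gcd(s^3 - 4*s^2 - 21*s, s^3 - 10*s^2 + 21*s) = s^2 - 7*s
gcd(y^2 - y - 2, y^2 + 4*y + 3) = y + 1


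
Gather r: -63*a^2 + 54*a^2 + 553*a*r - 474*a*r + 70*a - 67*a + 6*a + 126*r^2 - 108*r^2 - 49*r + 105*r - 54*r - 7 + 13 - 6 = -9*a^2 + 9*a + 18*r^2 + r*(79*a + 2)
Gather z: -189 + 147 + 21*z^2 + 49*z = 21*z^2 + 49*z - 42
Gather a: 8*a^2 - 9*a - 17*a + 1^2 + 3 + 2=8*a^2 - 26*a + 6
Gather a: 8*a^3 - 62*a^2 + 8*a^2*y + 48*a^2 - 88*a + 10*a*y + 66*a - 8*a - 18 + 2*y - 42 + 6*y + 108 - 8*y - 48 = 8*a^3 + a^2*(8*y - 14) + a*(10*y - 30)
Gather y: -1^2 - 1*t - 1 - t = -2*t - 2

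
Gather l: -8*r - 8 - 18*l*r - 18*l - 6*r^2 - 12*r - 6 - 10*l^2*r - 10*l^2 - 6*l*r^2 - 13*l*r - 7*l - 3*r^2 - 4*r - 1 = l^2*(-10*r - 10) + l*(-6*r^2 - 31*r - 25) - 9*r^2 - 24*r - 15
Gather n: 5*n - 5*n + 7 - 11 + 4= 0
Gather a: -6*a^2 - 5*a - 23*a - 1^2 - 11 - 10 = -6*a^2 - 28*a - 22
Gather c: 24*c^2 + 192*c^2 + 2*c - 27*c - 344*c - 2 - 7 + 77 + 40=216*c^2 - 369*c + 108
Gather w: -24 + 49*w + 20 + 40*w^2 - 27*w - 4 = 40*w^2 + 22*w - 8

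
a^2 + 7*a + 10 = (a + 2)*(a + 5)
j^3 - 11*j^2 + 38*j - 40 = (j - 5)*(j - 4)*(j - 2)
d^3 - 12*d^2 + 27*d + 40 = (d - 8)*(d - 5)*(d + 1)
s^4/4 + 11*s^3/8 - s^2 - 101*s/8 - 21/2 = (s/4 + 1)*(s - 3)*(s + 1)*(s + 7/2)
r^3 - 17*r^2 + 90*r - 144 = (r - 8)*(r - 6)*(r - 3)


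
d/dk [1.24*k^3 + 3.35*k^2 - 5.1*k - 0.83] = 3.72*k^2 + 6.7*k - 5.1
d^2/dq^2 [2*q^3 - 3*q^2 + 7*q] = 12*q - 6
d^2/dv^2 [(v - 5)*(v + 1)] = 2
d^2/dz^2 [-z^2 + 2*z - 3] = -2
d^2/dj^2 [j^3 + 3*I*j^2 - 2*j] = 6*j + 6*I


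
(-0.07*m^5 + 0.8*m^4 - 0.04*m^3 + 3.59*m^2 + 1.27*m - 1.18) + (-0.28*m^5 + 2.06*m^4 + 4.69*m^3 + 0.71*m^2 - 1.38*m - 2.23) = -0.35*m^5 + 2.86*m^4 + 4.65*m^3 + 4.3*m^2 - 0.11*m - 3.41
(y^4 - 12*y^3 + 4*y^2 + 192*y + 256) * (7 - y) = -y^5 + 19*y^4 - 88*y^3 - 164*y^2 + 1088*y + 1792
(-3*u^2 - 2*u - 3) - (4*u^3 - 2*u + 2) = -4*u^3 - 3*u^2 - 5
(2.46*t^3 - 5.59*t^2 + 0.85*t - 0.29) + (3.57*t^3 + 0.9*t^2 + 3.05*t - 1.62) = 6.03*t^3 - 4.69*t^2 + 3.9*t - 1.91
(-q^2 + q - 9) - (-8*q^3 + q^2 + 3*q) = 8*q^3 - 2*q^2 - 2*q - 9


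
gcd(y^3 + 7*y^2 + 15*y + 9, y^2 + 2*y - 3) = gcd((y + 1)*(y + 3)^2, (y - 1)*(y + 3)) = y + 3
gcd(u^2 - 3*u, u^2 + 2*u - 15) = u - 3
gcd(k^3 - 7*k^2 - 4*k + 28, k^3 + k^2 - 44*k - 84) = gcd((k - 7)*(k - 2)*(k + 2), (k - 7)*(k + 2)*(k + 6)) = k^2 - 5*k - 14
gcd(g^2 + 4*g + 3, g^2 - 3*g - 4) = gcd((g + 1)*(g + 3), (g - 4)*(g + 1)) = g + 1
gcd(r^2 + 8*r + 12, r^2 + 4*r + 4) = r + 2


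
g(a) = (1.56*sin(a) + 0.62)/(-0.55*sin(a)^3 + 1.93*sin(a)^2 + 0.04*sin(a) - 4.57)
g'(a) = (1.56*sin(a) + 0.62)*(1.65*sin(a)^2*cos(a) - 3.86*sin(a)*cos(a) - 0.04*cos(a))/(-0.55*sin(a)^3 + 1.93*sin(a)^2 + 0.04*sin(a) - 4.57)^2 + 1.56*cos(a)/(-0.55*sin(a)^3 + 1.93*sin(a)^2 + 0.04*sin(a) - 4.57)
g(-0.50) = 0.03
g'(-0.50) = -0.35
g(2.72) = -0.29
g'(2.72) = 0.42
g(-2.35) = 0.14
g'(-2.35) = 0.42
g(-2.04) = 0.29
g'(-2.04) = 0.49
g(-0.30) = -0.04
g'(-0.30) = -0.33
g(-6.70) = 0.00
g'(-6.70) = -0.34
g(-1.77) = 0.41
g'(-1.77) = 0.33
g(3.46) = -0.03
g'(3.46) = 0.33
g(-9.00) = 0.01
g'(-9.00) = 0.34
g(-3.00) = -0.09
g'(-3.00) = 0.33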